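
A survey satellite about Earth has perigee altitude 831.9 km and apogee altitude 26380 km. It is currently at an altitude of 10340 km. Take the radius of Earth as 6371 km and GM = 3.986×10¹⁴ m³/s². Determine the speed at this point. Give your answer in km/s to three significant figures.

r_p = 6371 + 831.9 = 7202.9 km = 7.2029×10⁶ m.
r_a = 6371 + 26380 = 32751 km = 3.2751×10⁷ m.
r = 6371 + 10340 = 16711 km = 1.671×10⁷ m.
Semi-major axis a = (r_p + r_a)/2 = 19977 km = 1.998×10⁷ m.
Vis-viva: v² = μ(2/r − 1/a) = 3.986×10¹⁴ × (1.197×10⁻⁷ − 5.006×10⁻⁸) = 2.775×10⁷ m²/s².
v = 5268 m/s = 5.268 km/s.

v ≈ 5.27 km/s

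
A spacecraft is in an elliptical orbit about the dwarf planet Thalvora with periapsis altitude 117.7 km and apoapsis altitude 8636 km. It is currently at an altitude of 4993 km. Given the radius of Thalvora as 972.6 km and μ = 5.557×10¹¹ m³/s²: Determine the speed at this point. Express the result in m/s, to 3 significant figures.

r_p = 972.6 + 117.7 = 1090.3 km = 1.0903×10⁶ m.
r_a = 972.6 + 8636 = 9608.6 km = 9.6086×10⁶ m.
r = 972.6 + 4993 = 5965.6 km = 5.966×10⁶ m.
Semi-major axis a = (r_p + r_a)/2 = 5349.4 km = 5.349×10⁶ m.
Vis-viva: v² = μ(2/r − 1/a) = 5.557×10¹¹ × (3.353×10⁻⁷ − 1.869×10⁻⁷) = 8.242×10⁴ m²/s².
v = 287.1 m/s.

v ≈ 287 m/s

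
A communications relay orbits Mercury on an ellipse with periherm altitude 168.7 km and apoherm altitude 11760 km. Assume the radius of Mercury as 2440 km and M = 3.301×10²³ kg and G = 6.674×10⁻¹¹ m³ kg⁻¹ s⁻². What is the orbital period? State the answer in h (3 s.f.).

μ = GM = 6.674×10⁻¹¹ × 3.301×10²³ = 2.203×10¹³ m³/s².
r_p = 2440 + 168.7 = 2608.7 km = 2.6087×10⁶ m.
r_a = 2440 + 11760 = 14200 km = 1.4200×10⁷ m.
Semi-major axis a = (r_p + r_a)/2 = (2608.7 + 14200)/2 = 8404.4 km = 8.404×10⁶ m.
By Kepler's third law T = 2π√(a³/μ) = 2π × 5.191×10³ = 3.262×10⁴ s.
= 9.060 h.

T ≈ 9.06 h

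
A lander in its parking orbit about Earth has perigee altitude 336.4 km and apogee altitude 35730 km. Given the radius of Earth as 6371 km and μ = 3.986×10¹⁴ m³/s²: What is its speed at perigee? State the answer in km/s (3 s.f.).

r_p = 6371 + 336.4 = 6707.4 km = 6.7074×10⁶ m.
r_a = 6371 + 35730 = 42101 km = 4.2101×10⁷ m.
Semi-major axis a = (r_p + r_a)/2 = 24404 km = 2.440×10⁷ m.
Vis-viva: v² = μ(2/r − 1/a) = 3.986×10¹⁴ × (2.982×10⁻⁷ − 4.098×10⁻⁸) = 1.025×10⁸ m²/s².
v = 10130 m/s = 10.13 km/s.

v ≈ 10.1 km/s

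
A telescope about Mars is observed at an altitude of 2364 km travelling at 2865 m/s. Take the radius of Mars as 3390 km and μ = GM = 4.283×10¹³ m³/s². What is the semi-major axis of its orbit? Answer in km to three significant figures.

a ≈ 6410 km

r = 3390 + 2364 = 5754.0 km = 5.754×10⁶ m.
Vis-viva rearranged: 1/a = 2/r − v²/μ = 3.476×10⁻⁷ − 1.916×10⁻⁷ = 1.559×10⁻⁷ m⁻¹.
a = 6.413×10⁶ m = 6412.8 km.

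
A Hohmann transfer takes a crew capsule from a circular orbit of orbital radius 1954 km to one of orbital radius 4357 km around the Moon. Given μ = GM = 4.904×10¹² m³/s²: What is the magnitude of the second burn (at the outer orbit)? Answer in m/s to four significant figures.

Δv ≈ 226.1 m/s

r₁ = 1954 km = 1.954×10⁶ m.
r₂ = 4357 km = 4.357×10⁶ m.
Transfer ellipse a_t = (r₁ + r₂)/2 = 3.156×10⁶ m.
At r₁: circular v_c1 = √(μ/r₁) = 1584 m/s; transfer-perilune v_p = √[μ(2/r₁ − 1/a_t)] = 1862 m/s.
At r₂: circular v_c2 = √(μ/r₂) = 1061 m/s; transfer-apolune v_a = √[μ(2/r₂ − 1/a_t)] = 834.9 m/s.
Δv₂ = v_c2 − v_a = 226.1 m/s.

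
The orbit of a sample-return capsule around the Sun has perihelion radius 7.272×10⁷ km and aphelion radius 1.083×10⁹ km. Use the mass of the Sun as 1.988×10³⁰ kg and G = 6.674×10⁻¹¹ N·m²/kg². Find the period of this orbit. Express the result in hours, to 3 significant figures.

T ≈ 66600 hours

μ = GM = 6.674×10⁻¹¹ × 1.988×10³⁰ = 1.327×10²⁰ m³/s².
Semi-major axis a = (r_p + r_a)/2 = (7.2720×10⁷ + 1.0830×10⁹)/2 = 5.7786×10⁸ km = 5.779×10¹¹ m.
By Kepler's third law T = 2π√(a³/μ) = 2π × 3.814×10⁷ = 2.396×10⁸ s.
= 66560 hours.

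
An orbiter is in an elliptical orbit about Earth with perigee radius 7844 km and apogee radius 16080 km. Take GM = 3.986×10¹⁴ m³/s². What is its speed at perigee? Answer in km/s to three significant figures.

v ≈ 8.26 km/s

Semi-major axis a = (r_p + r_a)/2 = 11962 km = 1.196×10⁷ m.
Vis-viva: v² = μ(2/r − 1/a) = 3.986×10¹⁴ × (2.550×10⁻⁷ − 8.360×10⁻⁸) = 6.831×10⁷ m²/s².
v = 8265 m/s = 8.265 km/s.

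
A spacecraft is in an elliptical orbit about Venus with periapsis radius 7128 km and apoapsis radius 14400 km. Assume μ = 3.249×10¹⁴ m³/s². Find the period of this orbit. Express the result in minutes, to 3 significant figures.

Semi-major axis a = (r_p + r_a)/2 = (7128.0 + 14400)/2 = 10764 km = 1.076×10⁷ m.
By Kepler's third law T = 2π√(a³/μ) = 2π × 1.959×10³ = 1.231×10⁴ s.
= 205.2 minutes.

T ≈ 205 minutes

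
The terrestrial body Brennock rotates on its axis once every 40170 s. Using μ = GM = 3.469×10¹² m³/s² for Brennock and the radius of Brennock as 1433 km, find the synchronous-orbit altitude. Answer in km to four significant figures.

A synchronous orbit has period T, so by Kepler's third law a = (μT²/4π²)^(1/3).
μT²/4π² = 3.469×10¹² × (4.017×10⁴)² / 39.48 = 1.418×10²⁰ m³.
a = 5.215×10⁶ m = 5214.5 km.
Altitude h = a − R = 5214.5 − 1433 = 3781.5 km.

h_sync ≈ 3782 km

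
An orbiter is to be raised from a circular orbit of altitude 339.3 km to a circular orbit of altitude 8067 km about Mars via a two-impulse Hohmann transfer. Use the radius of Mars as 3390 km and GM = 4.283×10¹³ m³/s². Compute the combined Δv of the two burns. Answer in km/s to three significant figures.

r₁ = 3390 + 339.3 = 3729.3 km = 3.7293×10⁶ m.
r₂ = 3390 + 8067 = 11457 km = 1.1457×10⁷ m.
Transfer ellipse a_t = (r₁ + r₂)/2 = 7.593×10⁶ m.
At r₁: circular v_c1 = √(μ/r₁) = 3389 m/s; transfer-periapsis v_p = √[μ(2/r₁ − 1/a_t)] = 4163 m/s.
Δv₁ = v_p − v_c1 = 773.9 m/s.
At r₂: circular v_c2 = √(μ/r₂) = 1933 m/s; transfer-apoapsis v_a = √[μ(2/r₂ − 1/a_t)] = 1355 m/s.
Δv₂ = v_c2 − v_a = 578.5 m/s.
Total Δv = Δv₁ + Δv₂ = 1352 m/s = 1.352 km/s.

Δv_total ≈ 1.35 km/s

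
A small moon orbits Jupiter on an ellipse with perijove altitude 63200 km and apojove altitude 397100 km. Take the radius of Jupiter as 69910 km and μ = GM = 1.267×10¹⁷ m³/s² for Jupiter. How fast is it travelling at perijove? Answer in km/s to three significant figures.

r_p = 69910 + 63200 = 133110 km = 1.3311×10⁸ m.
r_a = 69910 + 397100 = 467010 km = 4.6701×10⁸ m.
Semi-major axis a = (r_p + r_a)/2 = 3.0006×10⁵ km = 3.001×10⁸ m.
Vis-viva: v² = μ(2/r − 1/a) = 1.267×10¹⁷ × (1.503×10⁻⁸ − 3.333×10⁻⁹) = 1.481×10⁹ m²/s².
v = 38490 m/s = 38.49 km/s.

v ≈ 38.5 km/s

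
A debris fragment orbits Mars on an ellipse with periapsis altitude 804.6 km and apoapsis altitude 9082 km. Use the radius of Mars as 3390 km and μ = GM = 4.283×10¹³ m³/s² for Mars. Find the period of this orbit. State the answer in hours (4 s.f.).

T ≈ 6.415 hours

r_p = 3390 + 804.6 = 4194.6 km = 4.1946×10⁶ m.
r_a = 3390 + 9082 = 12472 km = 1.2472×10⁷ m.
Semi-major axis a = (r_p + r_a)/2 = (4194.6 + 12472)/2 = 8333.3 km = 8.333×10⁶ m.
By Kepler's third law T = 2π√(a³/μ) = 2π × 3.676×10³ = 2.310×10⁴ s.
= 6.415 hours.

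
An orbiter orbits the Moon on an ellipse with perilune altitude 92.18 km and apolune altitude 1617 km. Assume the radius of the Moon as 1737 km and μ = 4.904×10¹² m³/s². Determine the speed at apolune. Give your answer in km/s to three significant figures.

r_p = 1737 + 92.18 = 1829.2 km = 1.8292×10⁶ m.
r_a = 1737 + 1617 = 3354.0 km = 3.3540×10⁶ m.
Semi-major axis a = (r_p + r_a)/2 = 2591.6 km = 2.592×10⁶ m.
Vis-viva: v² = μ(2/r − 1/a) = 4.904×10¹² × (5.963×10⁻⁷ − 3.859×10⁻⁷) = 1.032×10⁶ m²/s².
v = 1016 m/s = 1.016 km/s.

v ≈ 1.02 km/s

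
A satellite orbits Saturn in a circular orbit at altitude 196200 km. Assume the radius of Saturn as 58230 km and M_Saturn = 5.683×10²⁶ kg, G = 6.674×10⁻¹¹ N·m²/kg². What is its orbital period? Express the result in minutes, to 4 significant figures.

T ≈ 2182 minutes

μ = GM = 6.674×10⁻¹¹ × 5.683×10²⁶ = 3.793×10¹⁶ m³/s².
r = 58230 + 196200 = 254430 km = 2.5443×10⁸ m.
Kepler's third law: T = 2π√(r³/μ) = 2π√((2.544×10⁸)³ / 3.793×10¹⁶).
r³/μ = 4.343×10⁸ s², so T = 2π × 2.084×10⁴ = 1.309×10⁵ s.
Converting: 1.309×10⁵ s ÷ 60.00 = 2182 minutes.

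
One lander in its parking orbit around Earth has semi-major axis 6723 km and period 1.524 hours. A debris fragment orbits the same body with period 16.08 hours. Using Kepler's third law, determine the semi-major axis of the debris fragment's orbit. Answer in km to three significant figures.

Kepler's third law: a³ ∝ T², so a₂ = a₁ (T₂/T₁)^(2/3).
T₂/T₁ = 10.55, (T₂/T₁)^(2/3) = 4.811.
a₂ = 6723 × 4.811 = 32340 km.

a₂ ≈ 32300 km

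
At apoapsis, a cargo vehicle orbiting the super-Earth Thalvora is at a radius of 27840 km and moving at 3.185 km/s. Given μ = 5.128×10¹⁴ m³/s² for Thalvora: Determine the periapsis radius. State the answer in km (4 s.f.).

r_a = 2.784×10⁷ m.
Specific energy ε = v²/2 − μ/r = -1.335×10⁷ J/kg, so a = −μ/(2ε) = 1.921×10⁷ m.
The apsides satisfy r_p + r_a = 2a, so the periapsis radius is 2a − r_a = 1.058×10⁷ m = 10579 km.

periapsis radius ≈ 10580 km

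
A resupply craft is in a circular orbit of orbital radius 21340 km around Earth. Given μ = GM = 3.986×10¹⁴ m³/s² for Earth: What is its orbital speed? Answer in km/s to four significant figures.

v ≈ 4.322 km/s

r = 21340 km = 2.134×10⁷ m.
For a circular orbit v = √(μ/r) = √(3.986×10¹⁴ / 2.134×10⁷) = √(1.868×10⁷) = 4322 m/s.
That is 4.322 km/s.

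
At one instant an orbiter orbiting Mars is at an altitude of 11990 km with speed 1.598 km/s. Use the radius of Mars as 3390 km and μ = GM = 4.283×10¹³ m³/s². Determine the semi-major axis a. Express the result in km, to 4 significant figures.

a ≈ 14200 km

r = 3390 + 11990 = 15380 km = 1.538×10⁷ m.
Vis-viva rearranged: 1/a = 2/r − v²/μ = 1.300×10⁻⁷ − 5.962×10⁻⁸ = 7.042×10⁻⁸ m⁻¹.
a = 1.420×10⁷ m = 14201 km.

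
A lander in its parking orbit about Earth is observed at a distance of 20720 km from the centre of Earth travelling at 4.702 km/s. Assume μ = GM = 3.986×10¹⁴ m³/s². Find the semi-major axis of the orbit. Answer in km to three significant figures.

a ≈ 24400 km

r = 2.072×10⁷ m.
Specific orbital energy ε = v²/2 − μ/r = (4702)²/2 − 3.986×10¹⁴/2.072×10⁷ = -8.183×10⁶ J/kg.
Since ε = −μ/(2a), a = −μ/(2ε) = 2.436×10⁷ m = 24355 km.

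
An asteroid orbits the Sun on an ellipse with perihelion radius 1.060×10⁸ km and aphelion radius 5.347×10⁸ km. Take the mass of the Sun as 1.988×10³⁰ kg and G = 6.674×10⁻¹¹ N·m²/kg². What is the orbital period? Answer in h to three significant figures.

μ = GM = 6.674×10⁻¹¹ × 1.988×10³⁰ = 1.327×10²⁰ m³/s².
Semi-major axis a = (r_p + r_a)/2 = (1.0600×10⁸ + 5.3470×10⁸)/2 = 3.2035×10⁸ km = 3.204×10¹¹ m.
By Kepler's third law T = 2π√(a³/μ) = 2π × 1.574×10⁷ = 9.890×10⁷ s.
= 27470 h.

T ≈ 27500 h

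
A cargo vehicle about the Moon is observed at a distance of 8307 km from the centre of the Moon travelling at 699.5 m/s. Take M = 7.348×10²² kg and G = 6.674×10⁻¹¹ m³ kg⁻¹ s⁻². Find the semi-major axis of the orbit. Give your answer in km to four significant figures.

a ≈ 7093 km

μ = GM = 6.674×10⁻¹¹ × 7.348×10²² = 4.904×10¹² m³/s².
r = 8.307×10⁶ m.
Specific orbital energy ε = v²/2 − μ/r = (699.5)²/2 − 4.904×10¹²/8.307×10⁶ = -3.457×10⁵ J/kg.
Since ε = −μ/(2a), a = −μ/(2ε) = 7.093×10⁶ m = 7092.9 km.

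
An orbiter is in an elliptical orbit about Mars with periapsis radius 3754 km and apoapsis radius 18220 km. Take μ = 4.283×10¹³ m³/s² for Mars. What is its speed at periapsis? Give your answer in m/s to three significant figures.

Semi-major axis a = (r_p + r_a)/2 = 10987 km = 1.099×10⁷ m.
Vis-viva: v² = μ(2/r − 1/a) = 4.283×10¹³ × (5.328×10⁻⁷ − 9.102×10⁻⁸) = 1.892×10⁷ m²/s².
v = 4350 m/s.

v ≈ 4350 m/s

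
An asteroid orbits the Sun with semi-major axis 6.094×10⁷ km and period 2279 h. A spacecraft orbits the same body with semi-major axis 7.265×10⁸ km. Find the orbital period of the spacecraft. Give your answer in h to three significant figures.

T₂ ≈ 93800 h

Kepler's third law: T² ∝ a³, so T₂ = T₁ (a₂/a₁)^(3/2).
a₂/a₁ = 11.92, (a₂/a₁)^(3/2) = 41.16.
T₂ = 2279 × 41.16 = 93810 h.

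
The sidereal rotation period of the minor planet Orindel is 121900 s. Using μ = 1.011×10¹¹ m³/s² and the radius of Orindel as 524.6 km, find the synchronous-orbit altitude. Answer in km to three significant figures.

A synchronous orbit has period T, so by Kepler's third law a = (μT²/4π²)^(1/3).
μT²/4π² = 1.011×10¹¹ × (1.219×10⁵)² / 39.48 = 3.805×10¹⁹ m³.
a = 3.364×10⁶ m = 3363.6 km.
Altitude h = a − R = 3363.6 − 524.6 = 2839.0 km.

h_sync ≈ 2840 km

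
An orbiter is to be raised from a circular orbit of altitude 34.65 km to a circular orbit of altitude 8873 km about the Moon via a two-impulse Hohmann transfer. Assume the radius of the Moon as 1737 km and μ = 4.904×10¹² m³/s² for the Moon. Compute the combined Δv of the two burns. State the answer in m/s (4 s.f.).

r₁ = 1737 + 34.65 = 1771.7 km = 1.7716×10⁶ m.
r₂ = 1737 + 8873 = 10610 km = 1.0610×10⁷ m.
Transfer ellipse a_t = (r₁ + r₂)/2 = 6.191×10⁶ m.
At r₁: circular v_c1 = √(μ/r₁) = 1664 m/s; transfer-perilune v_p = √[μ(2/r₁ − 1/a_t)] = 2178 m/s.
Δv₁ = v_p − v_c1 = 514.3 m/s.
At r₂: circular v_c2 = √(μ/r₂) = 679.9 m/s; transfer-apolune v_a = √[μ(2/r₂ − 1/a_t)] = 363.7 m/s.
Δv₂ = v_c2 − v_a = 316.2 m/s.
Total Δv = Δv₁ + Δv₂ = 830.5 m/s.

Δv_total ≈ 830.5 m/s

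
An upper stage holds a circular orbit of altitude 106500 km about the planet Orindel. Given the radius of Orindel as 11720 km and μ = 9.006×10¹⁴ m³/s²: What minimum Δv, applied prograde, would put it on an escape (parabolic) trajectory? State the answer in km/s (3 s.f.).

Δv ≈ 1.14 km/s

r = 11720 + 106500 = 118220 km = 1.1822×10⁸ m.
Circular speed v_c = √(μ/r) = 2760 m/s.
Escape speed v_esc = √(2μ/r) = √2 × v_c = 3903 m/s.
Δv = v_esc − v_c = 1143 m/s = 1.143 km/s.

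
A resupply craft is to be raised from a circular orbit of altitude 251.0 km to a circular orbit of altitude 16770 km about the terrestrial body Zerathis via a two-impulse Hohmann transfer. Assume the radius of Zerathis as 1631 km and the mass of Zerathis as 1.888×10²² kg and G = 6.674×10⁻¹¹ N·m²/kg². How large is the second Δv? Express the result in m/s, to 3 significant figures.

Δv ≈ 149 m/s

μ = GM = 6.674×10⁻¹¹ × 1.888×10²² = 1.260×10¹² m³/s².
r₁ = 1631 + 251.0 = 1882.0 km = 1.8820×10⁶ m.
r₂ = 1631 + 16770 = 18401 km = 1.8401×10⁷ m.
Transfer ellipse a_t = (r₁ + r₂)/2 = 1.014×10⁷ m.
At r₁: circular v_c1 = √(μ/r₁) = 818.2 m/s; transfer-periapsis v_p = √[μ(2/r₁ − 1/a_t)] = 1102 m/s.
At r₂: circular v_c2 = √(μ/r₂) = 261.7 m/s; transfer-apoapsis v_a = √[μ(2/r₂ − 1/a_t)] = 112.7 m/s.
Δv₂ = v_c2 − v_a = 149.0 m/s.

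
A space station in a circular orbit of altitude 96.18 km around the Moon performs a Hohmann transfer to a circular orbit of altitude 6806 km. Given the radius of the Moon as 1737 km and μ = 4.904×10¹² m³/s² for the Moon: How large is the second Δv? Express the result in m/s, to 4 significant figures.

Δv ≈ 307.3 m/s

r₁ = 1737 + 96.18 = 1833.2 km = 1.8332×10⁶ m.
r₂ = 1737 + 6806 = 8543.0 km = 8.5430×10⁶ m.
Transfer ellipse a_t = (r₁ + r₂)/2 = 5.188×10⁶ m.
At r₁: circular v_c1 = √(μ/r₁) = 1636 m/s; transfer-perilune v_p = √[μ(2/r₁ − 1/a_t)] = 2099 m/s.
At r₂: circular v_c2 = √(μ/r₂) = 757.7 m/s; transfer-apolune v_a = √[μ(2/r₂ − 1/a_t)] = 450.4 m/s.
Δv₂ = v_c2 − v_a = 307.3 m/s.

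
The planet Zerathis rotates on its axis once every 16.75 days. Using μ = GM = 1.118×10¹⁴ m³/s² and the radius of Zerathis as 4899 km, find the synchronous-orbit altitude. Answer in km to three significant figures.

h_sync ≈ 1.76×10⁵ km

T = 16.75 days = 1.447×10⁶ s.
A synchronous orbit has period T, so by Kepler's third law a = (μT²/4π²)^(1/3).
μT²/4π² = 1.118×10¹⁴ × (1.447×10⁶)² / 39.48 = 5.931×10²⁴ m³.
a = 1.810×10⁸ m = 1.8101×10⁵ km.
Altitude h = a − R = 1.8101×10⁵ − 4899 = 1.7612×10⁵ km.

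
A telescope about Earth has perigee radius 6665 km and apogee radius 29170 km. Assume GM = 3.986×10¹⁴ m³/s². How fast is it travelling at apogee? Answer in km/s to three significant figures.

Semi-major axis a = (r_p + r_a)/2 = 17918 km = 1.792×10⁷ m.
Vis-viva: v² = μ(2/r − 1/a) = 3.986×10¹⁴ × (6.856×10⁻⁸ − 5.581×10⁻⁸) = 5.083×10⁶ m²/s².
v = 2255 m/s = 2.255 km/s.

v ≈ 2.25 km/s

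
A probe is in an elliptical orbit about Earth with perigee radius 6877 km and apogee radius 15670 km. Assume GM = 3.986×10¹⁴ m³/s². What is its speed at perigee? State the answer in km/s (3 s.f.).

v ≈ 8.98 km/s

Semi-major axis a = (r_p + r_a)/2 = 11274 km = 1.127×10⁷ m.
Vis-viva: v² = μ(2/r − 1/a) = 3.986×10¹⁴ × (2.908×10⁻⁷ − 8.870×10⁻⁸) = 8.057×10⁷ m²/s².
v = 8976 m/s = 8.976 km/s.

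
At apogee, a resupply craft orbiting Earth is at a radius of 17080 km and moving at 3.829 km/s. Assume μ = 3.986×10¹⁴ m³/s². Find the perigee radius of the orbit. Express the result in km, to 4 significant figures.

r_a = 1.708×10⁷ m.
Specific energy ε = v²/2 − μ/r = -1.601×10⁷ J/kg, so a = −μ/(2ε) = 1.245×10⁷ m.
The apsides satisfy r_p + r_a = 2a, so the perigee radius is 2a − r_a = 7.822×10⁶ m = 7822.2 km.

perigee radius ≈ 7822 km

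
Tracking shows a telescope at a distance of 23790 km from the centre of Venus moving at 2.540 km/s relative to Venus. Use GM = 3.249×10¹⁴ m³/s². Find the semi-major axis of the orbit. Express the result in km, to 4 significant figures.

r = 2.379×10⁷ m.
Vis-viva rearranged: 1/a = 2/r − v²/μ = 8.407×10⁻⁸ − 1.986×10⁻⁸ = 6.421×10⁻⁸ m⁻¹.
a = 1.557×10⁷ m = 15573 km.

a ≈ 15570 km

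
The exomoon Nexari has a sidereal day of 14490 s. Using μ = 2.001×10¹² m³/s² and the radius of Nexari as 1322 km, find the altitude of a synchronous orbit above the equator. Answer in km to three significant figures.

h_sync ≈ 878 km

A synchronous orbit has period T, so by Kepler's third law a = (μT²/4π²)^(1/3).
μT²/4π² = 2.001×10¹² × (1.449×10⁴)² / 39.48 = 1.064×10¹⁹ m³.
a = 2.200×10⁶ m = 2199.6 km.
Altitude h = a − R = 2199.6 − 1322 = 877.59 km.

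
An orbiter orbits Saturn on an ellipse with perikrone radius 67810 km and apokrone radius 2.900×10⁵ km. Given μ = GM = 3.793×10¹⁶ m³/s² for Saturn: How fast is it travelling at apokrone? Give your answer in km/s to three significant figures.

Semi-major axis a = (r_p + r_a)/2 = 1.7890×10⁵ km = 1.789×10⁸ m.
Vis-viva: v² = μ(2/r − 1/a) = 3.793×10¹⁶ × (6.897×10⁻⁹ − 5.590×10⁻⁹) = 4.957×10⁷ m²/s².
v = 7041 m/s = 7.041 km/s.

v ≈ 7.04 km/s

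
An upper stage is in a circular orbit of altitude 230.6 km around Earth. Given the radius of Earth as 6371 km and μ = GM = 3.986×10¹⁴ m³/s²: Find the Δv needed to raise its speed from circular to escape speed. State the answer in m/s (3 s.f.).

r = 6371 + 230.6 = 6601.6 km = 6.6016×10⁶ m.
Circular speed v_c = √(μ/r) = 7770 m/s.
Escape speed v_esc = √(2μ/r) = √2 × v_c = 10990 m/s.
Δv = v_esc − v_c = 3219 m/s.

Δv ≈ 3220 m/s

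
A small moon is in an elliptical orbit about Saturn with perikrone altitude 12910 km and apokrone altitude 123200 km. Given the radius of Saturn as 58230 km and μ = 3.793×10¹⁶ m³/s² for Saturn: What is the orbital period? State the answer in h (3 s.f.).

r_p = 58230 + 12910 = 71140 km = 7.1140×10⁷ m.
r_a = 58230 + 123200 = 181430 km = 1.8143×10⁸ m.
Semi-major axis a = (r_p + r_a)/2 = (71140 + 1.8143×10⁵)/2 = 1.2628×10⁵ km = 1.263×10⁸ m.
By Kepler's third law T = 2π√(a³/μ) = 2π × 7.287×10³ = 4.578×10⁴ s.
= 12.72 h.

T ≈ 12.7 h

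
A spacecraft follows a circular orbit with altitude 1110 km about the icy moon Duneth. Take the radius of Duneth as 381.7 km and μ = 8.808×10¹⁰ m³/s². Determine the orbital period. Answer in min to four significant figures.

T ≈ 642.9 min

r = 381.7 + 1110 = 1491.7 km = 1.4917×10⁶ m.
Kepler's third law: T = 2π√(r³/μ) = 2π√((1.492×10⁶)³ / 8.808×10¹⁰).
r³/μ = 3.768×10⁷ s², so T = 2π × 6.139×10³ = 3.857×10⁴ s.
Converting: 3.857×10⁴ s ÷ 60.00 = 642.9 min.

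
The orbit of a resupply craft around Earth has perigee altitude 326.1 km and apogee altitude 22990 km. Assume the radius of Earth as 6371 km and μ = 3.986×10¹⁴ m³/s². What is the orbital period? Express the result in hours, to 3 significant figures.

r_p = 6371 + 326.1 = 6697.1 km = 6.6971×10⁶ m.
r_a = 6371 + 22990 = 29361 km = 2.9361×10⁷ m.
Semi-major axis a = (r_p + r_a)/2 = (6697.1 + 29361)/2 = 18029 km = 1.803×10⁷ m.
By Kepler's third law T = 2π√(a³/μ) = 2π × 3.834×10³ = 2.409×10⁴ s.
= 6.692 hours.

T ≈ 6.69 hours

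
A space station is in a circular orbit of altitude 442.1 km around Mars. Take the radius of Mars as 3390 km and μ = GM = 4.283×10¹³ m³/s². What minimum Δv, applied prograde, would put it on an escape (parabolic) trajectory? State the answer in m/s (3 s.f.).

Δv ≈ 1380 m/s

r = 3390 + 442.1 = 3832.1 km = 3.8321×10⁶ m.
Circular speed v_c = √(μ/r) = 3343 m/s.
Escape speed v_esc = √(2μ/r) = √2 × v_c = 4728 m/s.
Δv = v_esc − v_c = 1385 m/s.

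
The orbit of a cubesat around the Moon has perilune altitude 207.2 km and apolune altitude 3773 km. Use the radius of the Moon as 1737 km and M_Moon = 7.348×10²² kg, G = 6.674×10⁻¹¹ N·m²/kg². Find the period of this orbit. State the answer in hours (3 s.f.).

μ = GM = 6.674×10⁻¹¹ × 7.348×10²² = 4.904×10¹² m³/s².
r_p = 1737 + 207.2 = 1944.2 km = 1.9442×10⁶ m.
r_a = 1737 + 3773 = 5510.0 km = 5.5100×10⁶ m.
Semi-major axis a = (r_p + r_a)/2 = (1944.2 + 5510.0)/2 = 3727.1 km = 3.727×10⁶ m.
By Kepler's third law T = 2π√(a³/μ) = 2π × 3.249×10³ = 2.042×10⁴ s.
= 5.671 hours.

T ≈ 5.67 hours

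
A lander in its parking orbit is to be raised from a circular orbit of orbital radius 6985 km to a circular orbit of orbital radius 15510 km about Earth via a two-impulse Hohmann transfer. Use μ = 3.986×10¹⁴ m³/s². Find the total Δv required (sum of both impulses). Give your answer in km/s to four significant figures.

r₁ = 6985 km = 6.985×10⁶ m.
r₂ = 15510 km = 1.551×10⁷ m.
Transfer ellipse a_t = (r₁ + r₂)/2 = 1.125×10⁷ m.
At r₁: circular v_c1 = √(μ/r₁) = 7554 m/s; transfer-perigee v_p = √[μ(2/r₁ − 1/a_t)] = 8871 m/s.
Δv₁ = v_p − v_c1 = 1317 m/s.
At r₂: circular v_c2 = √(μ/r₂) = 5069 m/s; transfer-apogee v_a = √[μ(2/r₂ − 1/a_t)] = 3995 m/s.
Δv₂ = v_c2 − v_a = 1074 m/s.
Total Δv = Δv₁ + Δv₂ = 2391 m/s = 2.391 km/s.

Δv_total ≈ 2.391 km/s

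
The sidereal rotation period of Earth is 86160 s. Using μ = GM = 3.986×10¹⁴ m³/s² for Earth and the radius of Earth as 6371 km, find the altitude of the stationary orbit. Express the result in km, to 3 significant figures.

h_sync ≈ 35800 km

A synchronous orbit has period T, so by Kepler's third law a = (μT²/4π²)^(1/3).
μT²/4π² = 3.986×10¹⁴ × (8.616×10⁴)² / 39.48 = 7.495×10²² m³.
a = 4.216×10⁷ m = 42163 km.
Altitude h = a − R = 42163 − 6371 = 35792 km.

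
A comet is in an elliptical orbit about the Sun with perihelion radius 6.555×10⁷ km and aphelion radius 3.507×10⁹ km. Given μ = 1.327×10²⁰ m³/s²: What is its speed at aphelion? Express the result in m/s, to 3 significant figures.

Semi-major axis a = (r_p + r_a)/2 = 1.7863×10⁹ km = 1.786×10¹² m.
Vis-viva: v² = μ(2/r − 1/a) = 1.327×10²⁰ × (5.703×10⁻¹³ − 5.598×10⁻¹³) = 1.389×10⁶ m²/s².
v = 1178 m/s.

v ≈ 1180 m/s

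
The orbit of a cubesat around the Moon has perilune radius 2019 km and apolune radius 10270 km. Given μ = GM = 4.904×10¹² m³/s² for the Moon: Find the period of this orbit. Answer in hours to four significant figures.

T ≈ 12.00 hours

Semi-major axis a = (r_p + r_a)/2 = (2019.0 + 10270)/2 = 6144.5 km = 6.144×10⁶ m.
By Kepler's third law T = 2π√(a³/μ) = 2π × 6.878×10³ = 4.321×10⁴ s.
= 12.00 hours.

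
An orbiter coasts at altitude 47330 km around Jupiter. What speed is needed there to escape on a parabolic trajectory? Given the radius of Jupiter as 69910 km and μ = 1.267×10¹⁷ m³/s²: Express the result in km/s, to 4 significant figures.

v_esc ≈ 46.49 km/s

r = 69910 + 47330 = 117240 km = 1.1724×10⁸ m.
Escape speed v_esc = √(2μ/r) = √(2 × 1.267×10¹⁷ / 1.172×10⁸) = √(2.161×10⁹) = 46490 m/s.
= 46.49 km/s.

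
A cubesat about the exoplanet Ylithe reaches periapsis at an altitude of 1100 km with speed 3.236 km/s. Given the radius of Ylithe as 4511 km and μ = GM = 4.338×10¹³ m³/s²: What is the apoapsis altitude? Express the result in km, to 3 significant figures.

apoapsis altitude ≈ 7260 km

r_p = 4511 + 1100 = 5611.0 km = 5.611×10⁶ m.
Specific energy ε = v²/2 − μ/r = -2.495×10⁶ J/kg, so a = −μ/(2ε) = 8.692×10⁶ m.
The apsides satisfy r_p + r_a = 2a, so the apoapsis radius is 2a − r_p = 1.177×10⁷ m = 11773 km.
Apoapsis altitude = 11773 − 4511 = 7262.0 km.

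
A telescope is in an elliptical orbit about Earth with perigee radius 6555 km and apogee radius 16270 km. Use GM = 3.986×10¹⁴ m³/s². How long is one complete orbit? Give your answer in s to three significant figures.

T ≈ 12100 s

Semi-major axis a = (r_p + r_a)/2 = (6555.0 + 16270)/2 = 11412 km = 1.141×10⁷ m.
By Kepler's third law T = 2π√(a³/μ) = 2π × 1.931×10³ = 1.213×10⁴ s.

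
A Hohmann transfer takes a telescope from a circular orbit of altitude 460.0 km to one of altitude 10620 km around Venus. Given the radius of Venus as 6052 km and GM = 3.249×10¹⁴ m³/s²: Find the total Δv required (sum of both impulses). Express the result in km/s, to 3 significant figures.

r₁ = 6052 + 460.0 = 6512.0 km = 6.5120×10⁶ m.
r₂ = 6052 + 10620 = 16672 km = 1.6672×10⁷ m.
Transfer ellipse a_t = (r₁ + r₂)/2 = 1.159×10⁷ m.
At r₁: circular v_c1 = √(μ/r₁) = 7063 m/s; transfer-periapsis v_p = √[μ(2/r₁ − 1/a_t)] = 8471 m/s.
Δv₁ = v_p − v_c1 = 1407 m/s.
At r₂: circular v_c2 = √(μ/r₂) = 4414 m/s; transfer-apoapsis v_a = √[μ(2/r₂ − 1/a_t)] = 3309 m/s.
Δv₂ = v_c2 − v_a = 1106 m/s.
Total Δv = Δv₁ + Δv₂ = 2513 m/s = 2.513 km/s.

Δv_total ≈ 2.51 km/s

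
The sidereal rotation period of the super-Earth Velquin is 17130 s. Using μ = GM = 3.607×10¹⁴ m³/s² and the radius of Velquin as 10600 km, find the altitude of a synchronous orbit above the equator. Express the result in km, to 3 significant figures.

A synchronous orbit has period T, so by Kepler's third law a = (μT²/4π²)^(1/3).
μT²/4π² = 3.607×10¹⁴ × (1.713×10⁴)² / 39.48 = 2.681×10²¹ m³.
a = 1.389×10⁷ m = 13892 km.
Altitude h = a − R = 13892 − 10600 = 3292.1 km.

h_sync ≈ 3290 km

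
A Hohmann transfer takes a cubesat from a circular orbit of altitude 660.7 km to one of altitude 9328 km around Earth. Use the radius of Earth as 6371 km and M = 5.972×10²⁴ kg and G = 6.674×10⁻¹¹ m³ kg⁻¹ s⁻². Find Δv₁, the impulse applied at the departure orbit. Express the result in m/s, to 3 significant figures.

μ = GM = 6.674×10⁻¹¹ × 5.972×10²⁴ = 3.986×10¹⁴ m³/s².
r₁ = 6371 + 660.7 = 7031.7 km = 7.0317×10⁶ m.
r₂ = 6371 + 9328 = 15699 km = 1.5699×10⁷ m.
Transfer ellipse a_t = (r₁ + r₂)/2 = 1.137×10⁷ m.
At r₁: circular v_c1 = √(μ/r₁) = 7529 m/s; transfer-perigee v_p = √[μ(2/r₁ − 1/a_t)] = 8848 m/s.
Δv₁ = v_p − v_c1 = 1320 m/s.

Δv ≈ 1320 m/s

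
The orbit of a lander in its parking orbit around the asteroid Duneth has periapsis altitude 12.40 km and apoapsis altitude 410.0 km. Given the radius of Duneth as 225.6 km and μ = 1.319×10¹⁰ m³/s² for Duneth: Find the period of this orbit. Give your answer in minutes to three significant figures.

T ≈ 263 minutes

r_p = 225.6 + 12.40 = 238.00 km = 2.3800×10⁵ m.
r_a = 225.6 + 410.0 = 635.60 km = 6.3560×10⁵ m.
Semi-major axis a = (r_p + r_a)/2 = (238.00 + 635.60)/2 = 436.80 km = 4.368×10⁵ m.
By Kepler's third law T = 2π√(a³/μ) = 2π × 2.514×10³ = 1.579×10⁴ s.
= 263.2 minutes.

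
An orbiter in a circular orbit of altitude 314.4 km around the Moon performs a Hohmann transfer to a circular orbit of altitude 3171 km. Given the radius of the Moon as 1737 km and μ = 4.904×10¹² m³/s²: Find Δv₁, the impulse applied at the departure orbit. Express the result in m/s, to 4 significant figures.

Δv ≈ 290.1 m/s

r₁ = 1737 + 314.4 = 2051.4 km = 2.0514×10⁶ m.
r₂ = 1737 + 3171 = 4908.0 km = 4.9080×10⁶ m.
Transfer ellipse a_t = (r₁ + r₂)/2 = 3.480×10⁶ m.
At r₁: circular v_c1 = √(μ/r₁) = 1546 m/s; transfer-perilune v_p = √[μ(2/r₁ − 1/a_t)] = 1836 m/s.
Δv₁ = v_p − v_c1 = 290.1 m/s.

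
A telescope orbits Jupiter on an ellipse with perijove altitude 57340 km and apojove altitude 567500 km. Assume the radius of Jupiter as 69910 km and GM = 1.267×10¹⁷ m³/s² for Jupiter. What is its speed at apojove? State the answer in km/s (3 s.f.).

v ≈ 8.13 km/s

r_p = 69910 + 57340 = 127250 km = 1.2725×10⁸ m.
r_a = 69910 + 567500 = 637410 km = 6.3741×10⁸ m.
Semi-major axis a = (r_p + r_a)/2 = 3.8233×10⁵ km = 3.823×10⁸ m.
Vis-viva: v² = μ(2/r − 1/a) = 1.267×10¹⁷ × (3.138×10⁻⁹ − 2.616×10⁻⁹) = 6.616×10⁷ m²/s².
v = 8134 m/s = 8.134 km/s.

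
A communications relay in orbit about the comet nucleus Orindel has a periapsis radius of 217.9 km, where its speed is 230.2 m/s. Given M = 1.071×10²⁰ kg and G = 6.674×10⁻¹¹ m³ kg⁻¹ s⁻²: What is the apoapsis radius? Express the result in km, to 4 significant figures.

μ = GM = 6.674×10⁻¹¹ × 1.071×10²⁰ = 7.148×10⁹ m³/s².
r_p = 2.179×10⁵ m.
Specific energy ε = v²/2 − μ/r = -6.307×10³ J/kg, so a = −μ/(2ε) = 5.666×10⁵ m.
The apsides satisfy r_p + r_a = 2a, so the apoapsis radius is 2a − r_p = 9.154×10⁵ m = 915.36 km.

apoapsis radius ≈ 915.4 km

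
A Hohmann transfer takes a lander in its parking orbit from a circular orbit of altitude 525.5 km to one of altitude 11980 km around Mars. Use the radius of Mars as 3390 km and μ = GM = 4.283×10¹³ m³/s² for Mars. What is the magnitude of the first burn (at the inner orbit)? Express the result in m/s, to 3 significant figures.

Δv ≈ 868 m/s

r₁ = 3390 + 525.5 = 3915.5 km = 3.9155×10⁶ m.
r₂ = 3390 + 11980 = 15370 km = 1.5370×10⁷ m.
Transfer ellipse a_t = (r₁ + r₂)/2 = 9.643×10⁶ m.
At r₁: circular v_c1 = √(μ/r₁) = 3307 m/s; transfer-periapsis v_p = √[μ(2/r₁ − 1/a_t)] = 4176 m/s.
Δv₁ = v_p − v_c1 = 868.2 m/s.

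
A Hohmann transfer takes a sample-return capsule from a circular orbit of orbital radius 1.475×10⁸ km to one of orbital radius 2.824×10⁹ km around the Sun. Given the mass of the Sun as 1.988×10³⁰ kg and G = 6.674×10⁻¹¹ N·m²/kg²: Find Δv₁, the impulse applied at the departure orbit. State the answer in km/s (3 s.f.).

Δv ≈ 11.4 km/s

μ = GM = 6.674×10⁻¹¹ × 1.988×10³⁰ = 1.327×10²⁰ m³/s².
r₁ = 1.475×10⁸ km = 1.475×10¹¹ m.
r₂ = 2.824×10⁹ km = 2.824×10¹² m.
Transfer ellipse a_t = (r₁ + r₂)/2 = 1.486×10¹² m.
At r₁: circular v_c1 = √(μ/r₁) = 29990 m/s; transfer-perihelion v_p = √[μ(2/r₁ − 1/a_t)] = 41350 m/s.
Δv₁ = v_p − v_c1 = 11360 m/s.
= 11.36 km/s.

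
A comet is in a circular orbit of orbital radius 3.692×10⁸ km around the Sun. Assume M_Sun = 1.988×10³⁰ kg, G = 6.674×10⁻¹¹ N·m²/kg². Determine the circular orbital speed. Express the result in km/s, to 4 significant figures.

μ = GM = 6.674×10⁻¹¹ × 1.988×10³⁰ = 1.327×10²⁰ m³/s².
r = 3.692×10⁸ km = 3.692×10¹¹ m.
For a circular orbit v = √(μ/r) = √(1.327×10²⁰ / 3.692×10¹¹) = √(3.594×10⁸) = 18960 m/s.
That is 18.96 km/s.

v ≈ 18.96 km/s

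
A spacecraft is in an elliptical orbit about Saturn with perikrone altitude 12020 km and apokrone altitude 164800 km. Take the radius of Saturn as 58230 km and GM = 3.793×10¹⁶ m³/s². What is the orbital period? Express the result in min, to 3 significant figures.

T ≈ 955 min

r_p = 58230 + 12020 = 70250 km = 7.0250×10⁷ m.
r_a = 58230 + 164800 = 223030 km = 2.2303×10⁸ m.
Semi-major axis a = (r_p + r_a)/2 = (70250 + 2.2303×10⁵)/2 = 1.4664×10⁵ km = 1.466×10⁸ m.
By Kepler's third law T = 2π√(a³/μ) = 2π × 9.118×10³ = 5.729×10⁴ s.
= 954.8 min.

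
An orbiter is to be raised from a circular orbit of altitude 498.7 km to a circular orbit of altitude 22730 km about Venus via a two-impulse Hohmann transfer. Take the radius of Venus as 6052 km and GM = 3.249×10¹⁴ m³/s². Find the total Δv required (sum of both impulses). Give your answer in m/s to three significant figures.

Δv_total ≈ 3260 m/s

r₁ = 6052 + 498.7 = 6550.7 km = 6.5507×10⁶ m.
r₂ = 6052 + 22730 = 28782 km = 2.8782×10⁷ m.
Transfer ellipse a_t = (r₁ + r₂)/2 = 1.767×10⁷ m.
At r₁: circular v_c1 = √(μ/r₁) = 7043 m/s; transfer-periapsis v_p = √[μ(2/r₁ − 1/a_t)] = 8989 m/s.
Δv₁ = v_p − v_c1 = 1947 m/s.
At r₂: circular v_c2 = √(μ/r₂) = 3360 m/s; transfer-apoapsis v_a = √[μ(2/r₂ − 1/a_t)] = 2046 m/s.
Δv₂ = v_c2 − v_a = 1314 m/s.
Total Δv = Δv₁ + Δv₂ = 3260 m/s.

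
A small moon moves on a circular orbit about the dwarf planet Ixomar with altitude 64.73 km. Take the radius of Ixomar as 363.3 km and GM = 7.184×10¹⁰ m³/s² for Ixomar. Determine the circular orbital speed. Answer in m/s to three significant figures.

r = 363.3 + 64.73 = 428.03 km = 4.2803×10⁵ m.
For a circular orbit v = √(μ/r) = √(7.184×10¹⁰ / 4.280×10⁵) = √(1.678×10⁵) = 409.7 m/s.

v ≈ 410 m/s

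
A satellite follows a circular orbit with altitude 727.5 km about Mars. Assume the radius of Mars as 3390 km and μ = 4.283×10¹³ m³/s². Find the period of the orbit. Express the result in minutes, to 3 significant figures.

T ≈ 134 minutes

r = 3390 + 727.5 = 4117.5 km = 4.1175×10⁶ m.
Kepler's third law: T = 2π√(r³/μ) = 2π√((4.118×10⁶)³ / 4.283×10¹³).
r³/μ = 1.630×10⁶ s², so T = 2π × 1.277×10³ = 8.022×10³ s.
Converting: 8.022×10³ s ÷ 60.00 = 133.7 minutes.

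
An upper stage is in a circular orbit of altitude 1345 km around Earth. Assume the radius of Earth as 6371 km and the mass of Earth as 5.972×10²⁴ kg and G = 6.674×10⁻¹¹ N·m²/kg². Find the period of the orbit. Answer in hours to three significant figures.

T ≈ 1.87 hours

μ = GM = 6.674×10⁻¹¹ × 5.972×10²⁴ = 3.986×10¹⁴ m³/s².
r = 6371 + 1345 = 7716.0 km = 7.7160×10⁶ m.
Kepler's third law: T = 2π√(r³/μ) = 2π√((7.716×10⁶)³ / 3.986×10¹⁴).
r³/μ = 1.153×10⁶ s², so T = 2π × 1.074×10³ = 6.746×10³ s.
Converting: 6.746×10³ s ÷ 3600 = 1.874 hours.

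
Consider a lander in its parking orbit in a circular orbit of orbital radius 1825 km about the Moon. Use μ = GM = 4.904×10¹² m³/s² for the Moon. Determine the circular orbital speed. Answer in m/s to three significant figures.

r = 1825 km = 1.825×10⁶ m.
For a circular orbit v = √(μ/r) = √(4.904×10¹² / 1.825×10⁶) = √(2.687×10⁶) = 1639 m/s.

v ≈ 1640 m/s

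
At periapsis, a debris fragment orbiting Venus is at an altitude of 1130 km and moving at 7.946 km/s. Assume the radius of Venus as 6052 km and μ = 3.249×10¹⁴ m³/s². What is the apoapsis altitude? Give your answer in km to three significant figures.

apoapsis altitude ≈ 10500 km

r_p = 6052 + 1130 = 7182.0 km = 7.182×10⁶ m.
Specific energy ε = v²/2 − μ/r = -1.367×10⁷ J/kg, so a = −μ/(2ε) = 1.188×10⁷ m.
The apsides satisfy r_p + r_a = 2a, so the apoapsis radius is 2a − r_p = 1.659×10⁷ m = 16588 km.
Apoapsis altitude = 16588 − 6052 = 10536 km.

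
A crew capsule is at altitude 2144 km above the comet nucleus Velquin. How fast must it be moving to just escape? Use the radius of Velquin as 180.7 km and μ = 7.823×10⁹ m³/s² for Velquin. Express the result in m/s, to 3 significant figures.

r = 180.7 + 2144 = 2324.7 km = 2.3247×10⁶ m.
Escape speed v_esc = √(2μ/r) = √(2 × 7.823×10⁹ / 2.325×10⁶) = √(6.730×10³) = 82.04 m/s.

v_esc ≈ 82.0 m/s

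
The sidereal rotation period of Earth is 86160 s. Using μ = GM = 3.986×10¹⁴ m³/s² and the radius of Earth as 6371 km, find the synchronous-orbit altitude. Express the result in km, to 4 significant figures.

A synchronous orbit has period T, so by Kepler's third law a = (μT²/4π²)^(1/3).
μT²/4π² = 3.986×10¹⁴ × (8.616×10⁴)² / 39.48 = 7.495×10²² m³.
a = 4.216×10⁷ m = 42163 km.
Altitude h = a − R = 42163 − 6371 = 35792 km.

h_sync ≈ 35790 km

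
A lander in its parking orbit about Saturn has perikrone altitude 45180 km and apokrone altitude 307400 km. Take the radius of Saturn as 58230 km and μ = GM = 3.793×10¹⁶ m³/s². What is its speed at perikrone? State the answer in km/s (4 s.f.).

v ≈ 23.91 km/s

r_p = 58230 + 45180 = 103410 km = 1.0341×10⁸ m.
r_a = 58230 + 307400 = 365630 km = 3.6563×10⁸ m.
Semi-major axis a = (r_p + r_a)/2 = 2.3452×10⁵ km = 2.345×10⁸ m.
Vis-viva: v² = μ(2/r − 1/a) = 3.793×10¹⁶ × (1.934×10⁻⁸ − 4.264×10⁻⁹) = 5.719×10⁸ m²/s².
v = 23910 m/s = 23.91 km/s.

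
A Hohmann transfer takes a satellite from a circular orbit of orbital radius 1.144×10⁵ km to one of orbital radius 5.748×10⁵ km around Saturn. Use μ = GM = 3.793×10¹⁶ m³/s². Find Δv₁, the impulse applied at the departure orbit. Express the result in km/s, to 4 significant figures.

Δv ≈ 5.308 km/s

r₁ = 1.144×10⁵ km = 1.144×10⁸ m.
r₂ = 5.748×10⁵ km = 5.748×10⁸ m.
Transfer ellipse a_t = (r₁ + r₂)/2 = 3.446×10⁸ m.
At r₁: circular v_c1 = √(μ/r₁) = 18210 m/s; transfer-perikrone v_p = √[μ(2/r₁ − 1/a_t)] = 23520 m/s.
Δv₁ = v_p − v_c1 = 5308 m/s.
= 5.308 km/s.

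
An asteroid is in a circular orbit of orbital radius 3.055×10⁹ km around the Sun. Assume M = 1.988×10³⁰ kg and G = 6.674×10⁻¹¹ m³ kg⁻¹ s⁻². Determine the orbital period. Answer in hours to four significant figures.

μ = GM = 6.674×10⁻¹¹ × 1.988×10³⁰ = 1.327×10²⁰ m³/s².
r = 3.055×10⁹ km = 3.055×10¹² m.
Kepler's third law: T = 2π√(r³/μ) = 2π√((3.055×10¹²)³ / 1.327×10²⁰).
r³/μ = 2.149×10¹⁷ s², so T = 2π × 4.636×10⁸ = 2.913×10⁹ s.
Converting: 2.913×10⁹ s ÷ 3600 = 8.091×10⁵ hours.

T ≈ 809100 hours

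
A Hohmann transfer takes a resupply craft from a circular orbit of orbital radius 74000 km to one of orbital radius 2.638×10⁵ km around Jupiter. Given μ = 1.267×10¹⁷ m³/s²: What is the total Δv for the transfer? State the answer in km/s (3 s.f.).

Δv_total ≈ 17.7 km/s

r₁ = 74000 km = 7.400×10⁷ m.
r₂ = 2.638×10⁵ km = 2.638×10⁸ m.
Transfer ellipse a_t = (r₁ + r₂)/2 = 1.689×10⁸ m.
At r₁: circular v_c1 = √(μ/r₁) = 41380 m/s; transfer-perijove v_p = √[μ(2/r₁ − 1/a_t)] = 51710 m/s.
Δv₁ = v_p − v_c1 = 10330 m/s.
At r₂: circular v_c2 = √(μ/r₂) = 21920 m/s; transfer-apojove v_a = √[μ(2/r₂ − 1/a_t)] = 14510 m/s.
Δv₂ = v_c2 − v_a = 7409 m/s.
Total Δv = Δv₁ + Δv₂ = 17740 m/s = 17.74 km/s.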